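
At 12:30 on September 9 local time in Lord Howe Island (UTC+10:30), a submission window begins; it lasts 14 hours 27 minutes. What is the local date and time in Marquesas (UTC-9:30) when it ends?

Convert start to UTC: 12:30 − 10:30 = 02:00 UTC on Sep 9.
Add 14 hours 27 minutes duration → 16:27 UTC.
Marquesas is UTC−9:30, so local end time = 16:27 − 9:30 = 06:57 on Sep 9.

06:57 on September 9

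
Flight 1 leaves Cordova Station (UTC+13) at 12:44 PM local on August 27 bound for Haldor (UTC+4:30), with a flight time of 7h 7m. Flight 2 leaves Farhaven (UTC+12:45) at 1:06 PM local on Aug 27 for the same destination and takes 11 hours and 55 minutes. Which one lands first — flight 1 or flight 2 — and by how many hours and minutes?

the first, by 5 hours 25 minutes

Flight 1 in UTC: 12:44 PM − 13:00 = 11:44 PM on Aug 26.
+7 hours and 7 minutes → arrive 6:51 AM UTC on Aug 27.
Flight 2 in UTC: 1:06 PM − 12:45 = 12:21 AM on Aug 27.
+11 hours 55 minutes → arrive 12:16 PM UTC on Aug 27.
Flight 1 lands earlier by 5 hours 25 minutes.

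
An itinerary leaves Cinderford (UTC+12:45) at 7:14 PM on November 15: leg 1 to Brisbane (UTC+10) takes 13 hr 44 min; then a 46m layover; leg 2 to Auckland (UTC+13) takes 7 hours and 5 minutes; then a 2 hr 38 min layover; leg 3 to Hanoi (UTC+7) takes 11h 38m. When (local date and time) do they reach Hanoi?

1:20 AM on Nov 17

Convert departure to UTC: 7:14 PM − 12:45 = 6:29 AM UTC on Nov 15.
Add 13 hours 44 minutes leg 1 → 8:13 PM UTC.
Add 46 minutes layover in Brisbane → 8:59 PM UTC.
Add 7 hours 5 minutes leg 2 → 4:04 AM UTC (Nov 16).
Add 2 hours and 38 minutes layover in Auckland → 6:42 AM UTC.
Add 11 hours 38 minutes leg 3 → 6:20 PM UTC.
Hanoi is UTC+7:00, so local arrival = 6:20 PM + 7:00 = 1:20 AM on Nov 17.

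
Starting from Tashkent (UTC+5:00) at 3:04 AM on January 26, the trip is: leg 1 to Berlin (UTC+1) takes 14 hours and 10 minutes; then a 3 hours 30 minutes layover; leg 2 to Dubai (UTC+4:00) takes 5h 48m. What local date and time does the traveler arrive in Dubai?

Convert departure to UTC: 3:04 AM − 5:00 = 10:04 PM UTC on Jan 25.
Add 14 hours and 10 minutes leg 1 → 12:14 PM UTC (Jan 26).
Add 3 hours and 30 minutes layover in Berlin → 3:44 PM UTC.
Add 5 hours and 48 minutes leg 2 → 9:32 PM UTC.
Dubai is UTC+4:00, so local arrival = 9:32 PM + 4:00 = 1:32 AM on Jan 27.

1:32 AM on Jan 27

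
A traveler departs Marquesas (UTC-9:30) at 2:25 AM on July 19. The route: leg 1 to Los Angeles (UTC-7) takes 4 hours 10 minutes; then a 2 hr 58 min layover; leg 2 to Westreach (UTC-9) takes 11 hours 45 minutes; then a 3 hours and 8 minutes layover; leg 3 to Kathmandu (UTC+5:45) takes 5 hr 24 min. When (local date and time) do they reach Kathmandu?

Convert departure to UTC: 2:25 AM + 9:30 = 11:55 AM UTC on Jul 19.
Add 4 hours and 10 minutes leg 1 → 4:05 PM UTC.
Add 2 hours and 58 minutes layover in Los Angeles → 7:03 PM UTC.
Add 11 hours 45 minutes leg 2 → 6:48 AM UTC (Jul 20).
Add 3 hours 8 minutes layover in Westreach → 9:56 AM UTC.
Add 5 hours and 24 minutes leg 3 → 3:20 PM UTC.
Kathmandu is UTC+5:45, so local arrival = 3:20 PM + 5:45 = 9:05 PM on Jul 20.

9:05 PM on Jul 20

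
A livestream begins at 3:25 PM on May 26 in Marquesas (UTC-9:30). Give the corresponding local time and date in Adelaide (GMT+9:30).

Adelaide is 19:00 ahead of Marquesas.
Shift by the zone difference: 3:25 PM + 19:00 = 10:25 AM on May 27 in Adelaide.

10:25 AM on May 27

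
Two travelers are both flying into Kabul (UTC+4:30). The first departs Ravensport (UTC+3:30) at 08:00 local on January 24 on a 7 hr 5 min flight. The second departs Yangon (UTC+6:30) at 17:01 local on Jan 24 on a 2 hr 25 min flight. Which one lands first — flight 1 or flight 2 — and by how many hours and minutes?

the first, by 1 hour 21 minutes

Flight 1 in UTC: 08:00 − 3:30 = 04:30 on Jan 24.
+7 hours and 5 minutes → arrive 11:35 UTC on Jan 24.
Flight 2 in UTC: 17:01 − 6:30 = 10:31 on Jan 24.
+2 hours 25 minutes → arrive 12:56 UTC on Jan 24.
Flight 1 lands earlier by 1 hour 21 minutes.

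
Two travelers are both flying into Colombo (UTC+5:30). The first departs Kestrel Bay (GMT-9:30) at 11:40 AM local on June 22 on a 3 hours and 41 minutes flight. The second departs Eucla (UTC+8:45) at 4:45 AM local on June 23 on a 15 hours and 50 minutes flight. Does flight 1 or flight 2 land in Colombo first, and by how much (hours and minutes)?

Flight 1 in UTC: 11:40 AM + 9:30 = 9:10 PM on Jun 22.
+3 hours and 41 minutes → arrive 12:51 AM UTC on Jun 23.
Flight 2 in UTC: 4:45 AM − 8:45 = 8:00 PM on Jun 22.
+15 hours and 50 minutes → arrive 11:50 AM UTC on Jun 23.
Flight 1 lands earlier by 10 hours 59 minutes.

the first, by 10 hours 59 minutes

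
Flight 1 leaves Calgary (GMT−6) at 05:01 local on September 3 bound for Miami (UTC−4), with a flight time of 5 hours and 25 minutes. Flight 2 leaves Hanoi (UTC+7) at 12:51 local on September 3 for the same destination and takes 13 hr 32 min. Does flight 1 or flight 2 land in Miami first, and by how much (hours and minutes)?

Flight 1 in UTC: 05:01 + 6:00 = 11:01 on Sep 3.
+5 hours 25 minutes → arrive 16:26 UTC on Sep 3.
Flight 2 in UTC: 12:51 − 7:00 = 05:51 on Sep 3.
+13 hours 32 minutes → arrive 19:23 UTC on Sep 3.
Flight 1 lands earlier by 2 hours 57 minutes.

the first, by 2 hours 57 minutes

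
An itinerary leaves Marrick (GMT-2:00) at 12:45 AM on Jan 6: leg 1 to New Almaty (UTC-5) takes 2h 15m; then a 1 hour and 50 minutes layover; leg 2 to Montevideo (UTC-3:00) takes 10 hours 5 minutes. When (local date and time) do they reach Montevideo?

Convert departure to UTC: 12:45 AM + 2:00 = 2:45 AM UTC on Jan 6.
Add 2 hours and 15 minutes leg 1 → 5:00 AM UTC.
Add 1 hour and 50 minutes layover in New Almaty → 6:50 AM UTC.
Add 10 hours and 5 minutes leg 2 → 4:55 PM UTC.
Montevideo is UTC−3:00, so local arrival = 4:55 PM − 3:00 = 1:55 PM on Jan 6.

1:55 PM on Jan 6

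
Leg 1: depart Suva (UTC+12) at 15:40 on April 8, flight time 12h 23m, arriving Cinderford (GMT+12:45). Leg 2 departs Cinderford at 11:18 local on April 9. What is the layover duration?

6 hours 30 minutes

Convert departure to UTC: 15:40 − 12:00 = 03:40 UTC on Apr 8.
Add 12 hours and 23 minutes flight time → 16:03 UTC.
Cinderford is UTC+12:45, so local arrival = 16:03 + 12:45 = 04:48 on Apr 9.
Layover = 11:18 − 04:48 = 6 hours 30 minutes.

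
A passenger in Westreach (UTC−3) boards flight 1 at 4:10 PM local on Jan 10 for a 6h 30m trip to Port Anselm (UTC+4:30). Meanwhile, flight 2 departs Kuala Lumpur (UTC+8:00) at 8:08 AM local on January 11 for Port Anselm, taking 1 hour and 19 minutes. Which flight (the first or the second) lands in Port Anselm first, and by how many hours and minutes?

the second, by 13 minutes

Flight 1 in UTC: 4:10 PM + 3:00 = 7:10 PM on Jan 10.
+6 hours and 30 minutes → arrive 1:40 AM UTC on Jan 11.
Flight 2 in UTC: 8:08 AM − 8:00 = 12:08 AM on Jan 11.
+1 hour 19 minutes → arrive 1:27 AM UTC on Jan 11.
Flight 2 lands earlier by 13 minutes.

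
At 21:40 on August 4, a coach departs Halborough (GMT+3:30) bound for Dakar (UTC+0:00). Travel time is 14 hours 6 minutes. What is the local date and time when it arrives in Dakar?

08:16 on Aug 5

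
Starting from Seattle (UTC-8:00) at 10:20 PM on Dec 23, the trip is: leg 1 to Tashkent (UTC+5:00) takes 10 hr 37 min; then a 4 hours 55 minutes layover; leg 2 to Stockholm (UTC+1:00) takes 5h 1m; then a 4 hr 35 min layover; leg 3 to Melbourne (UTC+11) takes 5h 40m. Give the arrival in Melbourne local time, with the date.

Convert departure to UTC: 10:20 PM + 8:00 = 6:20 AM UTC on Dec 24.
Add 10 hours 37 minutes leg 1 → 4:57 PM UTC.
Add 4 hours 55 minutes layover in Tashkent → 9:52 PM UTC.
Add 5 hours 1 minute leg 2 → 2:53 AM UTC (Dec 25).
Add 4 hours 35 minutes layover in Stockholm → 7:28 AM UTC.
Add 5 hours 40 minutes leg 3 → 1:08 PM UTC.
Melbourne is UTC+11:00, so local arrival = 1:08 PM + 11:00 = 12:08 AM on Dec 26.

12:08 AM on December 26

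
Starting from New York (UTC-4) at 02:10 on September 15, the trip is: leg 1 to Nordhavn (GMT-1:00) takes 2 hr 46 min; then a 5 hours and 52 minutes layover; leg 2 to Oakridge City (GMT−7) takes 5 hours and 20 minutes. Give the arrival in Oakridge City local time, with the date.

13:08 on Sep 15

Convert departure to UTC: 02:10 + 4:00 = 06:10 UTC on Sep 15.
Add 2 hours and 46 minutes leg 1 → 08:56 UTC.
Add 5 hours 52 minutes layover in Nordhavn → 14:48 UTC.
Add 5 hours 20 minutes leg 2 → 20:08 UTC.
Oakridge City is UTC−7:00, so local arrival = 20:08 − 7:00 = 13:08 on Sep 15.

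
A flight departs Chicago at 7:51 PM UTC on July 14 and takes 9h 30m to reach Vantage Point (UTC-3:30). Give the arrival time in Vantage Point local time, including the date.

1:51 AM on Jul 15

Departure is given in UTC: 7:51 PM on Jul 14.
Add 9 hours 30 minutes → 5:21 AM UTC (Jul 15).
Vantage Point is UTC−3:30: 5:21 AM − 3:30 = 1:51 AM on Jul 15.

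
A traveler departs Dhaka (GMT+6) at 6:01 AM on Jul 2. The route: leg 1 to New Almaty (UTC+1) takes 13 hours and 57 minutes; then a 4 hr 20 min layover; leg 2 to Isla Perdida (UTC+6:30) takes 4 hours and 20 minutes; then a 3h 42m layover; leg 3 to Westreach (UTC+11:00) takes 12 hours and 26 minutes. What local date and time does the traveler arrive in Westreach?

Convert departure to UTC: 6:01 AM − 6:00 = 12:01 AM UTC on Jul 2.
Add 13 hours 57 minutes leg 1 → 1:58 PM UTC.
Add 4 hours 20 minutes layover in New Almaty → 6:18 PM UTC.
Add 4 hours and 20 minutes leg 2 → 10:38 PM UTC.
Add 3 hours and 42 minutes layover in Isla Perdida → 2:20 AM UTC (Jul 3).
Add 12 hours 26 minutes leg 3 → 2:46 PM UTC.
Westreach is UTC+11:00, so local arrival = 2:46 PM + 11:00 = 1:46 AM on Jul 4.

1:46 AM on July 4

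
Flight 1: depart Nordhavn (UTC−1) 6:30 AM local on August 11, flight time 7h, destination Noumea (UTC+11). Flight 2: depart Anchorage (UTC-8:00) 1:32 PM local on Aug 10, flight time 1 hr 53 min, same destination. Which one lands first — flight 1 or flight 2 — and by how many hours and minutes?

Flight 1 in UTC: 6:30 AM + 1:00 = 7:30 AM on Aug 11.
+7 hours → arrive 2:30 PM UTC on Aug 11.
Flight 2 in UTC: 1:32 PM + 8:00 = 9:32 PM on Aug 10.
+1 hour and 53 minutes → arrive 11:25 PM UTC on Aug 10.
Flight 2 lands earlier by 15 hours 5 minutes.

the second, by 15 hours 5 minutes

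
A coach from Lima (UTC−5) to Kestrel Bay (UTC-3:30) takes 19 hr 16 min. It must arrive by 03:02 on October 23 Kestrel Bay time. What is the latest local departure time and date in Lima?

Target arrival in UTC: 03:02 + 3:30 = 06:32 on Oct 23.
Subtract 19 hours and 16 minutes → departure 11:16 UTC on Oct 22.
Lima is UTC−5:00: 11:16 − 5:00 = 06:16 on Oct 22.

06:16 on Oct 22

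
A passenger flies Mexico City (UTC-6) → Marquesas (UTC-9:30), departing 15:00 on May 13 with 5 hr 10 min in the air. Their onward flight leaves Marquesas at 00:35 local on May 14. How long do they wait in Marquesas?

Convert departure to UTC: 15:00 + 6:00 = 21:00 UTC on May 13.
Add 5 hours and 10 minutes flight time → 02:10 UTC (May 14).
Marquesas is UTC−9:30, so local arrival = 02:10 − 9:30 = 16:40 on May 13.
Layover = 00:35 − 16:40 (+1 day) = 7 hours 55 minutes.

7 hours 55 minutes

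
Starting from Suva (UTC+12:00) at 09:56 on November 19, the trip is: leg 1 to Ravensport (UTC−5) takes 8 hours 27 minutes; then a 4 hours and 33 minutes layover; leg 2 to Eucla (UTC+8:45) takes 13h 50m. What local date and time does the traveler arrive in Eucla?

09:31 on Nov 20

Convert departure to UTC: 09:56 − 12:00 = 21:56 UTC on Nov 18.
Add 8 hours 27 minutes leg 1 → 06:23 UTC (Nov 19).
Add 4 hours and 33 minutes layover in Ravensport → 10:56 UTC.
Add 13 hours 50 minutes leg 2 → 00:46 UTC (Nov 20).
Eucla is UTC+8:45, so local arrival = 00:46 + 8:45 = 09:31 on Nov 20.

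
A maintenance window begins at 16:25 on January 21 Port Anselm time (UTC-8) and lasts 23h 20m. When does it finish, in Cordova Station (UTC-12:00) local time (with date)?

Convert start to UTC: 16:25 + 8:00 = 00:25 UTC on Jan 22.
Add 23 hours and 20 minutes duration → 23:45 UTC.
Cordova Station is UTC−12:00, so local end time = 23:45 − 12:00 = 11:45 on Jan 22.

11:45 on January 22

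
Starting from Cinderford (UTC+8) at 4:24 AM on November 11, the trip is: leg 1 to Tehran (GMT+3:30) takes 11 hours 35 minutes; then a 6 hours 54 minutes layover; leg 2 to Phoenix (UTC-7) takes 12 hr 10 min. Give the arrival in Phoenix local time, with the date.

Convert departure to UTC: 4:24 AM − 8:00 = 8:24 PM UTC on Nov 10.
Add 11 hours and 35 minutes leg 1 → 7:59 AM UTC (Nov 11).
Add 6 hours 54 minutes layover in Tehran → 2:53 PM UTC.
Add 12 hours 10 minutes leg 2 → 3:03 AM UTC (Nov 12).
Phoenix is UTC−7:00, so local arrival = 3:03 AM − 7:00 = 8:03 PM on Nov 11.

8:03 PM on Nov 11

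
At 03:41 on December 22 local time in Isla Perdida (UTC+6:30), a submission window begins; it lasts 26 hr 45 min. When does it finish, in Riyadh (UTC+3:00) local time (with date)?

02:56 on December 23

Convert start to UTC: 03:41 − 6:30 = 21:11 UTC on Dec 21.
Add 26 hours and 45 minutes duration → 23:56 UTC (Dec 22).
Riyadh is UTC+3:00, so local end time = 23:56 + 3:00 = 02:56 on Dec 23.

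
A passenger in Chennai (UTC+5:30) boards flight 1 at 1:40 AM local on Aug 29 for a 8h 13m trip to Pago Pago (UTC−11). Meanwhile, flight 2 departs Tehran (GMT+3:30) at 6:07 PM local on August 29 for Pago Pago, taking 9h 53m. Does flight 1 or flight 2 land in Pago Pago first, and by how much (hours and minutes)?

the first, by 20 hours 7 minutes

Flight 1 in UTC: 1:40 AM − 5:30 = 8:10 PM on Aug 28.
+8 hours and 13 minutes → arrive 4:23 AM UTC on Aug 29.
Flight 2 in UTC: 6:07 PM − 3:30 = 2:37 PM on Aug 29.
+9 hours and 53 minutes → arrive 12:30 AM UTC on Aug 30.
Flight 1 lands earlier by 20 hours 7 minutes.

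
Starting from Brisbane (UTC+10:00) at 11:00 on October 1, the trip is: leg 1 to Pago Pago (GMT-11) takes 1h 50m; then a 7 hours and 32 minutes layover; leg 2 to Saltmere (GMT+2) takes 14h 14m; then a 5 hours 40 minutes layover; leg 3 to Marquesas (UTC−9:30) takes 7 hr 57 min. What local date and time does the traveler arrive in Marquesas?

Convert departure to UTC: 11:00 − 10:00 = 01:00 UTC on Oct 1.
Add 1 hour and 50 minutes leg 1 → 02:50 UTC.
Add 7 hours 32 minutes layover in Pago Pago → 10:22 UTC.
Add 14 hours 14 minutes leg 2 → 00:36 UTC (Oct 2).
Add 5 hours 40 minutes layover in Saltmere → 06:16 UTC.
Add 7 hours and 57 minutes leg 3 → 14:13 UTC.
Marquesas is UTC−9:30, so local arrival = 14:13 − 9:30 = 04:43 on Oct 2.

04:43 on October 2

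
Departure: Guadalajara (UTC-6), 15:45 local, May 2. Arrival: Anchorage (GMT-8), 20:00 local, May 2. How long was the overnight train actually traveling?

6 hours 15 minutes

Departure in UTC: 15:45 + 6:00 = 21:45 on May 2.
Arrival in UTC: 20:00 + 8:00 = 04:00 on May 3.
Elapsed = 04:00 − 21:45 (+1 day) = 6 hours 15 minutes.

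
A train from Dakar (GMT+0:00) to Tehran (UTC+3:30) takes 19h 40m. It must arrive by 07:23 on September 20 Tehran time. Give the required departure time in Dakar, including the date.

08:13 on September 19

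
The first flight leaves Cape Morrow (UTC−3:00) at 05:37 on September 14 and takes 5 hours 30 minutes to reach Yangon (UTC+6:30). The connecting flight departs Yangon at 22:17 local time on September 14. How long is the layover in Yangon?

1 hour 40 minutes

Convert departure to UTC: 05:37 + 3:00 = 08:37 UTC on Sep 14.
Add 5 hours 30 minutes flight time → 14:07 UTC.
Yangon is UTC+6:30, so local arrival = 14:07 + 6:30 = 20:37 on Sep 14.
Layover = 22:17 − 20:37 = 1 hour 40 minutes.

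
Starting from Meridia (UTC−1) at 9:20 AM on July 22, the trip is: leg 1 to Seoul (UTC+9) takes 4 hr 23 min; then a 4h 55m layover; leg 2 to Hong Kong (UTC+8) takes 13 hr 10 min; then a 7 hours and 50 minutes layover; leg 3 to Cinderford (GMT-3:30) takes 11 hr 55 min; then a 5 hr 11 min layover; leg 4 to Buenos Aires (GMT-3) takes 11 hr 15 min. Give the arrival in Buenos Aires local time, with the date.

5:59 PM on July 24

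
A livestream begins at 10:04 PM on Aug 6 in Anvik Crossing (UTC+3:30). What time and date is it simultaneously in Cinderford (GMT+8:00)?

Cinderford is 4:30 ahead of Anvik Crossing.
Shift by the zone difference: 10:04 PM + 4:30 = 2:34 AM on Aug 7 in Cinderford.

2:34 AM on Aug 7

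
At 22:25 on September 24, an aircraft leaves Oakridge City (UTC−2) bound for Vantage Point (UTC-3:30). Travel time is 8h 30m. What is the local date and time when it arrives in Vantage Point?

Vantage Point is 1:30 behind Oakridge City.
After 8 hours and 30 minutes it is 06:55 (Sep 25) in Oakridge City.
Shift by the zone difference: 06:55 − 1:30 = 05:25 on Sep 25 in Vantage Point.

05:25 on September 25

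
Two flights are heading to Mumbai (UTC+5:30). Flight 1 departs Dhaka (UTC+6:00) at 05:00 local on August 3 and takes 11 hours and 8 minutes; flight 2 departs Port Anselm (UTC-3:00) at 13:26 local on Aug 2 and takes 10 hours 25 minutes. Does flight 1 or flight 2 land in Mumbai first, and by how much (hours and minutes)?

Flight 1 in UTC: 05:00 − 6:00 = 23:00 on Aug 2.
+11 hours and 8 minutes → arrive 10:08 UTC on Aug 3.
Flight 2 in UTC: 13:26 + 3:00 = 16:26 on Aug 2.
+10 hours and 25 minutes → arrive 02:51 UTC on Aug 3.
Flight 2 lands earlier by 7 hours 17 minutes.

the second, by 7 hours 17 minutes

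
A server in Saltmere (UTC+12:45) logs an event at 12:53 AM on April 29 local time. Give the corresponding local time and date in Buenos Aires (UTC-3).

9:08 AM on April 28

In UTC: 12:53 AM − 12:45 = 12:08 PM on Apr 28.
Buenos Aires is UTC−3:00: 12:08 PM − 3:00 = 9:08 AM on Apr 28.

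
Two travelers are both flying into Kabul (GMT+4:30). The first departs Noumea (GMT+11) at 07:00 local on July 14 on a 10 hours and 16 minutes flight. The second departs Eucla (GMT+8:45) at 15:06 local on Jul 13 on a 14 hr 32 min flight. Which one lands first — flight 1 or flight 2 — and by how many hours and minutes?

the second, by 9 hours 23 minutes

Flight 1 in UTC: 07:00 − 11:00 = 20:00 on Jul 13.
+10 hours and 16 minutes → arrive 06:16 UTC on Jul 14.
Flight 2 in UTC: 15:06 − 8:45 = 06:21 on Jul 13.
+14 hours and 32 minutes → arrive 20:53 UTC on Jul 13.
Flight 2 lands earlier by 9 hours 23 minutes.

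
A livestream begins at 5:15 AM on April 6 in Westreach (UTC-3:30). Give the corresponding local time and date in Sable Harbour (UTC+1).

In UTC: 5:15 AM + 3:30 = 8:45 AM on Apr 6.
Sable Harbour is UTC+1:00: 8:45 AM + 1:00 = 9:45 AM on Apr 6.

9:45 AM on April 6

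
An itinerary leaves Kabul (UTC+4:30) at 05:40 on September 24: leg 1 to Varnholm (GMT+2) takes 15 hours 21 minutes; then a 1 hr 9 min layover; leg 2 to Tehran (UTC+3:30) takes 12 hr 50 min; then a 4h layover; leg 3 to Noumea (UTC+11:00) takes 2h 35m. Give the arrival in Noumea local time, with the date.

Convert departure to UTC: 05:40 − 4:30 = 01:10 UTC on Sep 24.
Add 15 hours and 21 minutes leg 1 → 16:31 UTC.
Add 1 hour 9 minutes layover in Varnholm → 17:40 UTC.
Add 12 hours 50 minutes leg 2 → 06:30 UTC (Sep 25).
Add 4 hours layover in Tehran → 10:30 UTC.
Add 2 hours and 35 minutes leg 3 → 13:05 UTC.
Noumea is UTC+11:00, so local arrival = 13:05 + 11:00 = 00:05 on Sep 26.

00:05 on September 26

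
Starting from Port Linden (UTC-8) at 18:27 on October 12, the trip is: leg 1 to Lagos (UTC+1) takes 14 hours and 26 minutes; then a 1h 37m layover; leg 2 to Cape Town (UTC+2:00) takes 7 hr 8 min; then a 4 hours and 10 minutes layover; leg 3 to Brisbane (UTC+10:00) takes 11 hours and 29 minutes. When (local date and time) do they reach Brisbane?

03:17 on October 15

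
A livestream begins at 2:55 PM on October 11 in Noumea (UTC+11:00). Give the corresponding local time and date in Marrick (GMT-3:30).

In UTC: 2:55 PM − 11:00 = 3:55 AM on Oct 11.
Marrick is UTC−3:30: 3:55 AM − 3:30 = 12:25 AM on Oct 11.

12:25 AM on Oct 11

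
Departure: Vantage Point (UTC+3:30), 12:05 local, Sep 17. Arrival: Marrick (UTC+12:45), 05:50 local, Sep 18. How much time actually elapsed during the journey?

Marrick is 9:15 ahead of Vantage Point.
Clock-face elapsed time (ignoring zones) is 17 hours 45 minutes.
Actual elapsed = 17 hours 45 minutes − 9:15 = 8 hours 30 minutes.

8 hours 30 minutes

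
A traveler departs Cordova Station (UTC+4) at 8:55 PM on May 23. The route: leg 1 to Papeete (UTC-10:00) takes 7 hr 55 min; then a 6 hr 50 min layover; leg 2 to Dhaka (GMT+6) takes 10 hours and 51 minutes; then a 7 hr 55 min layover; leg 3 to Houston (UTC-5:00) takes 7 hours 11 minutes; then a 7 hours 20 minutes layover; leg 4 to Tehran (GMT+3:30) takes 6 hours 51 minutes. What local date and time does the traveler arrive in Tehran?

3:18 AM on May 26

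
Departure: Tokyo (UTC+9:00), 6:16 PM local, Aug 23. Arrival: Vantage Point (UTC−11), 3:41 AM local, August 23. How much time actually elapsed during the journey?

5 hours 25 minutes

Departure in UTC: 6:16 PM − 9:00 = 9:16 AM on Aug 23.
Arrival in UTC: 3:41 AM + 11:00 = 2:41 PM on Aug 23.
Elapsed = 2:41 PM − 9:16 AM = 5 hours 25 minutes.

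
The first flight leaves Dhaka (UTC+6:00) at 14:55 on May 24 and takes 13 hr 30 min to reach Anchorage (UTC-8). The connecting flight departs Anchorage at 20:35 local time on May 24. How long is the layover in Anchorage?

Convert departure to UTC: 14:55 − 6:00 = 08:55 UTC on May 24.
Add 13 hours 30 minutes flight time → 22:25 UTC.
Anchorage is UTC−8:00, so local arrival = 22:25 − 8:00 = 14:25 on May 24.
Layover = 20:35 − 14:25 = 6 hours 10 minutes.

6 hours 10 minutes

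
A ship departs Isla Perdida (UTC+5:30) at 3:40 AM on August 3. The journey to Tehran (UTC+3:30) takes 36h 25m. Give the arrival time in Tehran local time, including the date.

Convert departure to UTC: 3:40 AM − 5:30 = 10:10 PM UTC on Aug 2.
Add 36 hours and 25 minutes travel time → 10:35 AM UTC (Aug 4).
Tehran is UTC+3:30, so local arrival = 10:35 AM + 3:30 = 2:05 PM on Aug 4.

2:05 PM on August 4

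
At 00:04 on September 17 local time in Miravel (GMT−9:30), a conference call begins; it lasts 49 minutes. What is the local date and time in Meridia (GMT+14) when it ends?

Convert start to UTC: 00:04 + 9:30 = 09:34 UTC on Sep 17.
Add 49 minutes duration → 10:23 UTC.
Meridia is UTC+14:00, so local end time = 10:23 + 14:00 = 00:23 on Sep 18.

00:23 on September 18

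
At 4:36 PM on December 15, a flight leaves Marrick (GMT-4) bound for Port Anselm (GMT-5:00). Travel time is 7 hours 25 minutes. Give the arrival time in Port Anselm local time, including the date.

11:01 PM on December 15

Convert departure to UTC: 4:36 PM + 4:00 = 8:36 PM UTC on Dec 15.
Add 7 hours and 25 minutes travel time → 4:01 AM UTC (Dec 16).
Port Anselm is UTC−5:00, so local arrival = 4:01 AM − 5:00 = 11:01 PM on Dec 15.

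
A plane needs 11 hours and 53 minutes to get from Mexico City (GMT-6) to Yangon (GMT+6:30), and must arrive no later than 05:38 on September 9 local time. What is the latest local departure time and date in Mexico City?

05:15 on September 8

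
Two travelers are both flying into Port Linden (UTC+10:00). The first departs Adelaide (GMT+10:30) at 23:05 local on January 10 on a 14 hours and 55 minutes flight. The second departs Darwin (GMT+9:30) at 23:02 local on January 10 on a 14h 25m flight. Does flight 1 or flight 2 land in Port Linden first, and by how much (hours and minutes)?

the first, by 27 minutes

Flight 1 in UTC: 23:05 − 10:30 = 12:35 on Jan 10.
+14 hours 55 minutes → arrive 03:30 UTC on Jan 11.
Flight 2 in UTC: 23:02 − 9:30 = 13:32 on Jan 10.
+14 hours and 25 minutes → arrive 03:57 UTC on Jan 11.
Flight 1 lands earlier by 27 minutes.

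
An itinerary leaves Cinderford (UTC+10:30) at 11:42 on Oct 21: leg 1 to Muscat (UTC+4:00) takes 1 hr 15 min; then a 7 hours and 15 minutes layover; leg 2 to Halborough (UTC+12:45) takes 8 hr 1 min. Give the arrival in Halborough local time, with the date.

06:28 on October 22

Convert departure to UTC: 11:42 − 10:30 = 01:12 UTC on Oct 21.
Add 1 hour 15 minutes leg 1 → 02:27 UTC.
Add 7 hours 15 minutes layover in Muscat → 09:42 UTC.
Add 8 hours 1 minute leg 2 → 17:43 UTC.
Halborough is UTC+12:45, so local arrival = 17:43 + 12:45 = 06:28 on Oct 22.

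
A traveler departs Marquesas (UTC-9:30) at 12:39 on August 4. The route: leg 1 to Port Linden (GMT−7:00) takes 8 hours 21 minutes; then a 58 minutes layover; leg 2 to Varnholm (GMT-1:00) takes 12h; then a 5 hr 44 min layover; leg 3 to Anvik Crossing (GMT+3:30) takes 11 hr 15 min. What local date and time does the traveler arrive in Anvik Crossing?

15:57 on Aug 6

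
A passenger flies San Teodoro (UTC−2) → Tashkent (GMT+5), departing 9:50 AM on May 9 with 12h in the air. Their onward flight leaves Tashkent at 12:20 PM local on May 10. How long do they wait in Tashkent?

7 hours 30 minutes

Convert departure to UTC: 9:50 AM + 2:00 = 11:50 AM UTC on May 9.
Add 12 hours flight time → 11:50 PM UTC.
Tashkent is UTC+5:00, so local arrival = 11:50 PM + 5:00 = 4:50 AM on May 10.
Layover = 12:20 PM − 4:50 AM = 7 hours 30 minutes.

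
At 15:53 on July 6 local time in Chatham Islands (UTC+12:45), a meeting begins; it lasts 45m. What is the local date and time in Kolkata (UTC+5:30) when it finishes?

09:23 on Jul 6

Convert start to UTC: 15:53 − 12:45 = 03:08 UTC on Jul 6.
Add 45 minutes duration → 03:53 UTC.
Kolkata is UTC+5:30, so local end time = 03:53 + 5:30 = 09:23 on Jul 6.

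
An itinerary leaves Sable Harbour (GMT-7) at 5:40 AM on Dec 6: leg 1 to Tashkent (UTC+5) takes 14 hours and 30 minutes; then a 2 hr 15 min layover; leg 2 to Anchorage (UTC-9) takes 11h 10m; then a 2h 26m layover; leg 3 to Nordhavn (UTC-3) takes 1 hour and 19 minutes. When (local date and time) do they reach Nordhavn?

5:20 PM on December 7

Convert departure to UTC: 5:40 AM + 7:00 = 12:40 PM UTC on Dec 6.
Add 14 hours 30 minutes leg 1 → 3:10 AM UTC (Dec 7).
Add 2 hours and 15 minutes layover in Tashkent → 5:25 AM UTC.
Add 11 hours 10 minutes leg 2 → 4:35 PM UTC.
Add 2 hours and 26 minutes layover in Anchorage → 7:01 PM UTC.
Add 1 hour and 19 minutes leg 3 → 8:20 PM UTC.
Nordhavn is UTC−3:00, so local arrival = 8:20 PM − 3:00 = 5:20 PM on Dec 7.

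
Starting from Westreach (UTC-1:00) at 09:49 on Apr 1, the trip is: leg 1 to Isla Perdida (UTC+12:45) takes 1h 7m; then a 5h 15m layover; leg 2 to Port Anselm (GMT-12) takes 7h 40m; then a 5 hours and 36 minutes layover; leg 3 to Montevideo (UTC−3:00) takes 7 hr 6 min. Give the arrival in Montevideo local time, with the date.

10:33 on April 2

Convert departure to UTC: 09:49 + 1:00 = 10:49 UTC on Apr 1.
Add 1 hour and 7 minutes leg 1 → 11:56 UTC.
Add 5 hours and 15 minutes layover in Isla Perdida → 17:11 UTC.
Add 7 hours and 40 minutes leg 2 → 00:51 UTC (Apr 2).
Add 5 hours 36 minutes layover in Port Anselm → 06:27 UTC.
Add 7 hours and 6 minutes leg 3 → 13:33 UTC.
Montevideo is UTC−3:00, so local arrival = 13:33 − 3:00 = 10:33 on Apr 2.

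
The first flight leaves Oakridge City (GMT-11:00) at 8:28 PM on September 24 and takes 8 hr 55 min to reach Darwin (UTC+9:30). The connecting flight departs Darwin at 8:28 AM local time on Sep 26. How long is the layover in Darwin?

6 hours 35 minutes

Convert departure to UTC: 8:28 PM + 11:00 = 7:28 AM UTC on Sep 25.
Add 8 hours and 55 minutes flight time → 4:23 PM UTC.
Darwin is UTC+9:30, so local arrival = 4:23 PM + 9:30 = 1:53 AM on Sep 26.
Layover = 8:28 AM − 1:53 AM = 6 hours 35 minutes.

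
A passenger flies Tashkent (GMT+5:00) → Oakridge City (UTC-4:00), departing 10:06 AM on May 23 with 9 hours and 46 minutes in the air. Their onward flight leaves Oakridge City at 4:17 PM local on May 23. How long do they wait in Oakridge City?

5 hours 25 minutes

Convert departure to UTC: 10:06 AM − 5:00 = 5:06 AM UTC on May 23.
Add 9 hours and 46 minutes flight time → 2:52 PM UTC.
Oakridge City is UTC−4:00, so local arrival = 2:52 PM − 4:00 = 10:52 AM on May 23.
Layover = 4:17 PM − 10:52 AM = 5 hours 25 minutes.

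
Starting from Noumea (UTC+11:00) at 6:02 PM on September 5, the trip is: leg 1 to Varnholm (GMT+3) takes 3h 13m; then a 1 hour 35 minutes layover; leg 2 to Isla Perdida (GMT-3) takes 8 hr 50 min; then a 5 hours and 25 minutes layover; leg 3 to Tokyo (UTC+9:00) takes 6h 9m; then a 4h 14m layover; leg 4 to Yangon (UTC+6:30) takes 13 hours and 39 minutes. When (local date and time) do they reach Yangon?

8:37 AM on September 7

Convert departure to UTC: 6:02 PM − 11:00 = 7:02 AM UTC on Sep 5.
Add 3 hours 13 minutes leg 1 → 10:15 AM UTC.
Add 1 hour 35 minutes layover in Varnholm → 11:50 AM UTC.
Add 8 hours 50 minutes leg 2 → 8:40 PM UTC.
Add 5 hours and 25 minutes layover in Isla Perdida → 2:05 AM UTC (Sep 6).
Add 6 hours and 9 minutes leg 3 → 8:14 AM UTC.
Add 4 hours 14 minutes layover in Tokyo → 12:28 PM UTC.
Add 13 hours and 39 minutes leg 4 → 2:07 AM UTC (Sep 7).
Yangon is UTC+6:30, so local arrival = 2:07 AM + 6:30 = 8:37 AM on Sep 7.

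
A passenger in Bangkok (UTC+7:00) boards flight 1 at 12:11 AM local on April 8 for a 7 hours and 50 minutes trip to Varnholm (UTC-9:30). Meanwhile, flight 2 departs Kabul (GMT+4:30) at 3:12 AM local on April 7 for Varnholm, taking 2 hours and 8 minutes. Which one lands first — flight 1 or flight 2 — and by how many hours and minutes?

Flight 1 in UTC: 12:11 AM − 7:00 = 5:11 PM on Apr 7.
+7 hours and 50 minutes → arrive 1:01 AM UTC on Apr 8.
Flight 2 in UTC: 3:12 AM − 4:30 = 10:42 PM on Apr 6.
+2 hours and 8 minutes → arrive 12:50 AM UTC on Apr 7.
Flight 2 lands earlier by 24 hours 11 minutes.

the second, by 24 hours 11 minutes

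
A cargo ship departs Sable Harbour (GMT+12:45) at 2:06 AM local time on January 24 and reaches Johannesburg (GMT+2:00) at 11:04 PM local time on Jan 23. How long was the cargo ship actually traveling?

Departure in UTC: 2:06 AM − 12:45 = 1:21 PM on Jan 23.
Arrival in UTC: 11:04 PM − 2:00 = 9:04 PM on Jan 23.
Elapsed = 9:04 PM − 1:21 PM = 7 hours 43 minutes.

7 hours 43 minutes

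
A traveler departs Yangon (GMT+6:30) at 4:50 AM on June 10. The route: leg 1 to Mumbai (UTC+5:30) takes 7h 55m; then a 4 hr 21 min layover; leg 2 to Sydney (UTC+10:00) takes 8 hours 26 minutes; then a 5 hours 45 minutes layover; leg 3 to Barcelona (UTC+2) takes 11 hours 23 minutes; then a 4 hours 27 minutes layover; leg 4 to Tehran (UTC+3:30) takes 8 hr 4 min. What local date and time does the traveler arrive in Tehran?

Convert departure to UTC: 4:50 AM − 6:30 = 10:20 PM UTC on Jun 9.
Add 7 hours 55 minutes leg 1 → 6:15 AM UTC (Jun 10).
Add 4 hours 21 minutes layover in Mumbai → 10:36 AM UTC.
Add 8 hours and 26 minutes leg 2 → 7:02 PM UTC.
Add 5 hours and 45 minutes layover in Sydney → 12:47 AM UTC (Jun 11).
Add 11 hours 23 minutes leg 3 → 12:10 PM UTC.
Add 4 hours 27 minutes layover in Barcelona → 4:37 PM UTC.
Add 8 hours and 4 minutes leg 4 → 12:41 AM UTC (Jun 12).
Tehran is UTC+3:30, so local arrival = 12:41 AM + 3:30 = 4:11 AM on Jun 12.

4:11 AM on Jun 12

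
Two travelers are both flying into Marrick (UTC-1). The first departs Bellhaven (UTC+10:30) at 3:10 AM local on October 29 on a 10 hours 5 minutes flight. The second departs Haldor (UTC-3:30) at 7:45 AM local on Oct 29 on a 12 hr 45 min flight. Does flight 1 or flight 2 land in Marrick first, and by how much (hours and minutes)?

the first, by 21 hours 15 minutes

Flight 1 in UTC: 3:10 AM − 10:30 = 4:40 PM on Oct 28.
+10 hours 5 minutes → arrive 2:45 AM UTC on Oct 29.
Flight 2 in UTC: 7:45 AM + 3:30 = 11:15 AM on Oct 29.
+12 hours and 45 minutes → arrive 12:00 AM UTC on Oct 30.
Flight 1 lands earlier by 21 hours 15 minutes.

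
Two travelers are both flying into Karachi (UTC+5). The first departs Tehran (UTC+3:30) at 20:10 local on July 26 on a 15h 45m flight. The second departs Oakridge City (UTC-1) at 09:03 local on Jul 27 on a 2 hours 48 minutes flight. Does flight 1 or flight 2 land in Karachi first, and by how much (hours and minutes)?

Flight 1 in UTC: 20:10 − 3:30 = 16:40 on Jul 26.
+15 hours 45 minutes → arrive 08:25 UTC on Jul 27.
Flight 2 in UTC: 09:03 + 1:00 = 10:03 on Jul 27.
+2 hours and 48 minutes → arrive 12:51 UTC on Jul 27.
Flight 1 lands earlier by 4 hours 26 minutes.

the first, by 4 hours 26 minutes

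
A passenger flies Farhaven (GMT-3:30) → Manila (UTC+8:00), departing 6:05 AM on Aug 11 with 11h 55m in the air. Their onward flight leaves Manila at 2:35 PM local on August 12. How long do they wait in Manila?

9 hours 5 minutes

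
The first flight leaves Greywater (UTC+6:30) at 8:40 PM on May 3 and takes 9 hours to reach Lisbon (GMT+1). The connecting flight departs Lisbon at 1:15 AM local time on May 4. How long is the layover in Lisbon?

Convert departure to UTC: 8:40 PM − 6:30 = 2:10 PM UTC on May 3.
Add 9 hours flight time → 11:10 PM UTC.
Lisbon is UTC+1:00, so local arrival = 11:10 PM + 1:00 = 12:10 AM on May 4.
Layover = 1:15 AM − 12:10 AM = 1 hour 5 minutes.

1 hour 5 minutes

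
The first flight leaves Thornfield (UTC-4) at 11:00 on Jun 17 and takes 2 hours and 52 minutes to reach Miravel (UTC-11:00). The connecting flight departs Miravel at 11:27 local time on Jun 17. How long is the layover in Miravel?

4 hours 35 minutes

Convert departure to UTC: 11:00 + 4:00 = 15:00 UTC on Jun 17.
Add 2 hours 52 minutes flight time → 17:52 UTC.
Miravel is UTC−11:00, so local arrival = 17:52 − 11:00 = 06:52 on Jun 17.
Layover = 11:27 − 06:52 = 4 hours 35 minutes.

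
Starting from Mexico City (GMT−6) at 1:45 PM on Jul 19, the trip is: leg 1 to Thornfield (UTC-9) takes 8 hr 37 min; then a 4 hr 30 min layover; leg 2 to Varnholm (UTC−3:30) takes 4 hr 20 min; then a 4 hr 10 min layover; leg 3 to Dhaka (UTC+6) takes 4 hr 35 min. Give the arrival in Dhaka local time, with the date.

3:57 AM on Jul 21

Convert departure to UTC: 1:45 PM + 6:00 = 7:45 PM UTC on Jul 19.
Add 8 hours 37 minutes leg 1 → 4:22 AM UTC (Jul 20).
Add 4 hours and 30 minutes layover in Thornfield → 8:52 AM UTC.
Add 4 hours and 20 minutes leg 2 → 1:12 PM UTC.
Add 4 hours and 10 minutes layover in Varnholm → 5:22 PM UTC.
Add 4 hours 35 minutes leg 3 → 9:57 PM UTC.
Dhaka is UTC+6:00, so local arrival = 9:57 PM + 6:00 = 3:57 AM on Jul 21.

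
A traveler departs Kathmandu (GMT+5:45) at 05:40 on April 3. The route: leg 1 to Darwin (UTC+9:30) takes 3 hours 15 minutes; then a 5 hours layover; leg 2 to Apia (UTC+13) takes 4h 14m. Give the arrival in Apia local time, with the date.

01:24 on April 4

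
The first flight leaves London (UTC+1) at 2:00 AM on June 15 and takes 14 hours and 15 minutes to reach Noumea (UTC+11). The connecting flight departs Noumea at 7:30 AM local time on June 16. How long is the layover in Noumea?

5 hours 15 minutes

Convert departure to UTC: 2:00 AM − 1:00 = 1:00 AM UTC on Jun 15.
Add 14 hours 15 minutes flight time → 3:15 PM UTC.
Noumea is UTC+11:00, so local arrival = 3:15 PM + 11:00 = 2:15 AM on Jun 16.
Layover = 7:30 AM − 2:15 AM = 5 hours 15 minutes.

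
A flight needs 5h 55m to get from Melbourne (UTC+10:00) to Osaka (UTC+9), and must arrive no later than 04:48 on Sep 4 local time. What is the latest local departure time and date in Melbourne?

Target arrival in UTC: 04:48 − 9:00 = 19:48 on Sep 3.
Subtract 5 hours 55 minutes → departure 13:53 UTC on Sep 3.
Melbourne is UTC+10:00: 13:53 + 10:00 = 23:53 on Sep 3.

23:53 on September 3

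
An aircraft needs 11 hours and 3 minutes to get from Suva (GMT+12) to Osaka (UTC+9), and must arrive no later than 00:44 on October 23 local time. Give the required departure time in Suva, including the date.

Target arrival in UTC: 00:44 − 9:00 = 15:44 on Oct 22.
Subtract 11 hours 3 minutes → departure 04:41 UTC on Oct 22.
Suva is UTC+12:00: 04:41 + 12:00 = 16:41 on Oct 22.

16:41 on October 22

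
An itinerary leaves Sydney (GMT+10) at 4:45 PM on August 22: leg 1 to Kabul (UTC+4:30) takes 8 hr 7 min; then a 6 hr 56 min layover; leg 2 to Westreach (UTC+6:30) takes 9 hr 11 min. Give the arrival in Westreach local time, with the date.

1:29 PM on August 23

Convert departure to UTC: 4:45 PM − 10:00 = 6:45 AM UTC on Aug 22.
Add 8 hours 7 minutes leg 1 → 2:52 PM UTC.
Add 6 hours 56 minutes layover in Kabul → 9:48 PM UTC.
Add 9 hours 11 minutes leg 2 → 6:59 AM UTC (Aug 23).
Westreach is UTC+6:30, so local arrival = 6:59 AM + 6:30 = 1:29 PM on Aug 23.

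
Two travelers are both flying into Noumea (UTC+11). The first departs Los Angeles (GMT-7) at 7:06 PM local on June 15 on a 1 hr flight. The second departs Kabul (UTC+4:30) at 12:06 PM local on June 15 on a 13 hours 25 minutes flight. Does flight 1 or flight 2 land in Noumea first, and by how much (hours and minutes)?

Flight 1 in UTC: 7:06 PM + 7:00 = 2:06 AM on Jun 16.
+1 hour → arrive 3:06 AM UTC on Jun 16.
Flight 2 in UTC: 12:06 PM − 4:30 = 7:36 AM on Jun 15.
+13 hours 25 minutes → arrive 9:01 PM UTC on Jun 15.
Flight 2 lands earlier by 6 hours 5 minutes.

the second, by 6 hours 5 minutes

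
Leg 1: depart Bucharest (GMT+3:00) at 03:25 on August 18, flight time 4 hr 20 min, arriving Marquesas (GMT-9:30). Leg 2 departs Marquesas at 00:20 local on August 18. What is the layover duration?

5 hours 5 minutes

Convert departure to UTC: 03:25 − 3:00 = 00:25 UTC on Aug 18.
Add 4 hours 20 minutes flight time → 04:45 UTC.
Marquesas is UTC−9:30, so local arrival = 04:45 − 9:30 = 19:15 on Aug 17.
Layover = 00:20 − 19:15 (+1 day) = 5 hours 5 minutes.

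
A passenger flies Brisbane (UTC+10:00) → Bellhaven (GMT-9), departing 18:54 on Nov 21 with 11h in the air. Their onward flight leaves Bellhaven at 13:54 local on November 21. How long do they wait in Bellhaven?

3 hours

Convert departure to UTC: 18:54 − 10:00 = 08:54 UTC on Nov 21.
Add 11 hours flight time → 19:54 UTC.
Bellhaven is UTC−9:00, so local arrival = 19:54 − 9:00 = 10:54 on Nov 21.
Layover = 13:54 − 10:54 = 3 hours.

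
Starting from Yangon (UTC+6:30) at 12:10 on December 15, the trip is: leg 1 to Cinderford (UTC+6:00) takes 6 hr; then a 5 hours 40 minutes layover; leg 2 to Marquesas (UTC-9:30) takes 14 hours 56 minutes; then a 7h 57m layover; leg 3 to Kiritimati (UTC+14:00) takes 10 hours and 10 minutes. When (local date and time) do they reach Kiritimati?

16:23 on Dec 17

Convert departure to UTC: 12:10 − 6:30 = 05:40 UTC on Dec 15.
Add 6 hours leg 1 → 11:40 UTC.
Add 5 hours 40 minutes layover in Cinderford → 17:20 UTC.
Add 14 hours 56 minutes leg 2 → 08:16 UTC (Dec 16).
Add 7 hours and 57 minutes layover in Marquesas → 16:13 UTC.
Add 10 hours and 10 minutes leg 3 → 02:23 UTC (Dec 17).
Kiritimati is UTC+14:00, so local arrival = 02:23 + 14:00 = 16:23 on Dec 17.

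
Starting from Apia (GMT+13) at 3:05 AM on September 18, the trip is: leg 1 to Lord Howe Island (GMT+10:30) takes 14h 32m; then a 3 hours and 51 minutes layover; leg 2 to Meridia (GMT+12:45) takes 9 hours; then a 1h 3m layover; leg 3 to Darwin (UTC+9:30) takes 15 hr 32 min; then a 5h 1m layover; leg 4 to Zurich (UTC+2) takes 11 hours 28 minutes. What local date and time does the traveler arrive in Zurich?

4:32 AM on September 20

Convert departure to UTC: 3:05 AM − 13:00 = 2:05 PM UTC on Sep 17.
Add 14 hours and 32 minutes leg 1 → 4:37 AM UTC (Sep 18).
Add 3 hours 51 minutes layover in Lord Howe Island → 8:28 AM UTC.
Add 9 hours leg 2 → 5:28 PM UTC.
Add 1 hour 3 minutes layover in Meridia → 6:31 PM UTC.
Add 15 hours 32 minutes leg 3 → 10:03 AM UTC (Sep 19).
Add 5 hours and 1 minute layover in Darwin → 3:04 PM UTC.
Add 11 hours 28 minutes leg 4 → 2:32 AM UTC (Sep 20).
Zurich is UTC+2:00, so local arrival = 2:32 AM + 2:00 = 4:32 AM on Sep 20.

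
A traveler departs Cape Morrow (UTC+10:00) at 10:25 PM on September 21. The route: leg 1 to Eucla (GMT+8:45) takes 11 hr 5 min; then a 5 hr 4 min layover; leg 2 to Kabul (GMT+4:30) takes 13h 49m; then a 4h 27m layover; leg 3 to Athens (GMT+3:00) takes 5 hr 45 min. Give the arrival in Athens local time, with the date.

Convert departure to UTC: 10:25 PM − 10:00 = 12:25 PM UTC on Sep 21.
Add 11 hours and 5 minutes leg 1 → 11:30 PM UTC.
Add 5 hours and 4 minutes layover in Eucla → 4:34 AM UTC (Sep 22).
Add 13 hours and 49 minutes leg 2 → 6:23 PM UTC.
Add 4 hours 27 minutes layover in Kabul → 10:50 PM UTC.
Add 5 hours 45 minutes leg 3 → 4:35 AM UTC (Sep 23).
Athens is UTC+3:00, so local arrival = 4:35 AM + 3:00 = 7:35 AM on Sep 23.

7:35 AM on September 23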